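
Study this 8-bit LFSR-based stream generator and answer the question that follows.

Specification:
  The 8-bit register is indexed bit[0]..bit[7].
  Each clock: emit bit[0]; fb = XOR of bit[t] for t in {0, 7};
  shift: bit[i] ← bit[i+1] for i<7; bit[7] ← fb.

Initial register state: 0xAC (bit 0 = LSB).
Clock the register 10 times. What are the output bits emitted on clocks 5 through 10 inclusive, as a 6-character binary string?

reg_0 = 0xAC
clock 1: out=0, reg = 0xD6
clock 2: out=0, reg = 0xEB
clock 3: out=1, reg = 0x75
clock 4: out=1, reg = 0xBA
clock 5: out=0, reg = 0xDD
clock 6: out=1, reg = 0x6E
clock 7: out=0, reg = 0x37
clock 8: out=1, reg = 0x9B
clock 9: out=1, reg = 0x4D
clock 10: out=1, reg = 0xA6

010111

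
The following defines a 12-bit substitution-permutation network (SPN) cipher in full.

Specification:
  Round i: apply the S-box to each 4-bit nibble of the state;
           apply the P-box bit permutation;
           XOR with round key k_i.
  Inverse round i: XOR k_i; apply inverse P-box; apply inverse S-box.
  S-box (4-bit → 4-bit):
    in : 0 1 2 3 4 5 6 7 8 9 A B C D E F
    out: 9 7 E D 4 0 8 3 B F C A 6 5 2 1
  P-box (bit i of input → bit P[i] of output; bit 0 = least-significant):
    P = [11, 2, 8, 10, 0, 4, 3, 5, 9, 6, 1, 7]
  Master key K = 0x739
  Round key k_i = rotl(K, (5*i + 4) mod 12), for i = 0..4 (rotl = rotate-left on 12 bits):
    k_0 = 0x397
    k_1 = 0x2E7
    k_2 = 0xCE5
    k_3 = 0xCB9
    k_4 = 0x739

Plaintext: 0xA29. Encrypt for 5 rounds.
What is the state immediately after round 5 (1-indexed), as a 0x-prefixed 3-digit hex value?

0x190

s_0 = plaintext = 0xA29
s_1 = Round(s_0, k_0) = 0xE29
s_2 = Round(s_1, k_1) = 0xF9B
s_3 = Round(s_2, k_2) = 0xAD8
s_4 = Round(s_3, k_3) = 0x036
s_5 = Round(s_4, k_4) = 0x190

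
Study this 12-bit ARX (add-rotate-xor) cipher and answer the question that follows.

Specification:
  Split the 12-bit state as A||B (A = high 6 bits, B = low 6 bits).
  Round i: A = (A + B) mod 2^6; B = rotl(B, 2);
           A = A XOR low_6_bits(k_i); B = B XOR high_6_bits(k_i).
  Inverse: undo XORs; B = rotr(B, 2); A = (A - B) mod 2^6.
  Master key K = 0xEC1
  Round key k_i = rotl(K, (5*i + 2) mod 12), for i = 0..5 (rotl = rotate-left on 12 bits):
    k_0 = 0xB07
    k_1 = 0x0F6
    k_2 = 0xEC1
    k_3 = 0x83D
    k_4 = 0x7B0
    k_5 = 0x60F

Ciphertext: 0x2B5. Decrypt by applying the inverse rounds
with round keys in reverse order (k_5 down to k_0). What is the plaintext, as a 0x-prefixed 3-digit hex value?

s_0 = ciphertext = 0x2B5
s_1 = InvRound(s_0, k_5) = 0xA9B
s_2 = InvRound(s_1, k_4) = 0x251
s_3 = InvRound(s_2, k_3) = 0x61C
s_4 = InvRound(s_3, k_2) = 0x839
s_5 = InvRound(s_4, k_1) = 0xA2E
s_6 = InvRound(s_5, k_0) = 0x3E0

0x3E0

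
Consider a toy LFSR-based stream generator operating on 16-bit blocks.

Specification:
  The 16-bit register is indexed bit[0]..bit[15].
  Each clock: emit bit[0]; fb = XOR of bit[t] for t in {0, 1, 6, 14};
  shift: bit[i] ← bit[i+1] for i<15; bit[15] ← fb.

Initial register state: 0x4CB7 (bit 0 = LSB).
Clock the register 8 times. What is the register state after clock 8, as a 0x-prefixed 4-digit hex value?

reg_0 = 0x4CB7
clock 1: out=1, reg = 0xA65B
clock 2: out=1, reg = 0xD32D
clock 3: out=1, reg = 0x6996
clock 4: out=0, reg = 0x34CB
clock 5: out=1, reg = 0x9A65
clock 6: out=1, reg = 0x4D32
clock 7: out=0, reg = 0x2699
clock 8: out=1, reg = 0x934C

0x934C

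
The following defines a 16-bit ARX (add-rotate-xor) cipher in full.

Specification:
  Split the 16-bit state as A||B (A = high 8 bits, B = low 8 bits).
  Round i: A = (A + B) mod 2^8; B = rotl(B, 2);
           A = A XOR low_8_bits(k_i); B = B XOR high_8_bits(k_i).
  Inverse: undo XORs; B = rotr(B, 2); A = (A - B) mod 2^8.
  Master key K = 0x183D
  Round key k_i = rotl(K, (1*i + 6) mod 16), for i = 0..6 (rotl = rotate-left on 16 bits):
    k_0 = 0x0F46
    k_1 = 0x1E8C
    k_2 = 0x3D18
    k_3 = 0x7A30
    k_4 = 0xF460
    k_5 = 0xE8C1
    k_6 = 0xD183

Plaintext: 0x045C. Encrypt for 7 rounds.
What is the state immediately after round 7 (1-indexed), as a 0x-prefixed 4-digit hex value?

0x4601

s_0 = plaintext = 0x045C
s_1 = Round(s_0, k_0) = 0x267E
s_2 = Round(s_1, k_1) = 0x28E7
s_3 = Round(s_2, k_2) = 0x17A2
s_4 = Round(s_3, k_3) = 0x89F0
s_5 = Round(s_4, k_4) = 0x1937
s_6 = Round(s_5, k_5) = 0x9134
s_7 = Round(s_6, k_6) = 0x4601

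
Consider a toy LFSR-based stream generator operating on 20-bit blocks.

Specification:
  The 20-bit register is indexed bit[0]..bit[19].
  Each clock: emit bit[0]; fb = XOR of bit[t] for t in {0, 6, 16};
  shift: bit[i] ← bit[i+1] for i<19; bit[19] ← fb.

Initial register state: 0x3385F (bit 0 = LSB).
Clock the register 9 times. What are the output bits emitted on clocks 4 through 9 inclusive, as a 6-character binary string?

110100

reg_0 = 0x3385F
clock 1: out=1, reg = 0x99C2F
clock 2: out=1, reg = 0x4CE17
clock 3: out=1, reg = 0xA670B
clock 4: out=1, reg = 0xD3385
clock 5: out=1, reg = 0x699C2
clock 6: out=0, reg = 0xB4CE1
clock 7: out=1, reg = 0xDA670
clock 8: out=0, reg = 0x6D338
clock 9: out=0, reg = 0x3699C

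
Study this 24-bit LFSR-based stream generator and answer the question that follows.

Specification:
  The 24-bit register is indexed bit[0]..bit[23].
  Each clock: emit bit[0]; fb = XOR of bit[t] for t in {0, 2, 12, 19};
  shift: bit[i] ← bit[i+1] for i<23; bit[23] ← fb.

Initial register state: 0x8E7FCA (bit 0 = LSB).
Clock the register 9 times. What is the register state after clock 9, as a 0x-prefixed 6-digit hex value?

0x87473F

reg_0 = 0x8E7FCA
clock 1: out=0, reg = 0x473FE5
clock 2: out=1, reg = 0xA39FF2
clock 3: out=0, reg = 0xD1CFF9
clock 4: out=1, reg = 0xE8E7FC
clock 5: out=0, reg = 0x7473FE
clock 6: out=0, reg = 0x3A39FF
clock 7: out=1, reg = 0x1D1CFF
clock 8: out=1, reg = 0x0E8E7F
clock 9: out=1, reg = 0x87473F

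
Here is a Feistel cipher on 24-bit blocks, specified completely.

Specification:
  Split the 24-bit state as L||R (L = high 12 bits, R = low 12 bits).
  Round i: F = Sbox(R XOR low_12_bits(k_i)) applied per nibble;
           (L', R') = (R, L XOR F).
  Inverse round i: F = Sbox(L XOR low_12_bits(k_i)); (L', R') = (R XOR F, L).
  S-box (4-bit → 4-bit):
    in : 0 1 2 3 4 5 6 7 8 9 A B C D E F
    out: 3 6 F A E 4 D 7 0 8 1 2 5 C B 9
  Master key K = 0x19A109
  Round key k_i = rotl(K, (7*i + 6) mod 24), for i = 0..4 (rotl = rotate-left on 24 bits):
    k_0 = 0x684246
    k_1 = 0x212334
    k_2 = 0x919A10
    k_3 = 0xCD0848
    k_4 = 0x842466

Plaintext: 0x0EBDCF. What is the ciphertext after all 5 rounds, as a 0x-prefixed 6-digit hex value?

0x95A826

s_0 = plaintext = 0x0EBDCF
s_1 = Round(s_0, k_0) = 0xDCF9E3
s_2 = Round(s_1, k_1) = 0x9E3C08
s_3 = Round(s_2, k_2) = 0xC08483
s_4 = Round(s_3, k_3) = 0x48395A
s_5 = Round(s_4, k_4) = 0x95A826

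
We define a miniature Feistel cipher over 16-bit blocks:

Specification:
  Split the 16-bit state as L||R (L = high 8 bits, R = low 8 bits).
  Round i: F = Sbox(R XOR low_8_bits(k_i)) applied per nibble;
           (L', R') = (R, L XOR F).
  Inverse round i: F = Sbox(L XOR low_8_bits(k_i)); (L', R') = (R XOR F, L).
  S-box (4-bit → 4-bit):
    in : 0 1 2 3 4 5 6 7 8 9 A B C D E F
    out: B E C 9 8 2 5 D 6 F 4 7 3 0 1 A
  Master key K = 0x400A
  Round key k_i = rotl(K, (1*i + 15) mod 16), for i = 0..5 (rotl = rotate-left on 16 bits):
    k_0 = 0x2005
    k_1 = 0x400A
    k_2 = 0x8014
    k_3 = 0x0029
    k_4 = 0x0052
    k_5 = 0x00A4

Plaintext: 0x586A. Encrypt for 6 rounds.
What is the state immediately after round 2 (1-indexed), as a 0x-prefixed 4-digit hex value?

0x02DC

s_0 = plaintext = 0x586A
s_1 = Round(s_0, k_0) = 0x6A02
s_2 = Round(s_1, k_1) = 0x02DC
s_3 = Round(s_2, k_2) = 0xDC34
s_4 = Round(s_3, k_3) = 0x343C
s_5 = Round(s_4, k_4) = 0x3C65
s_6 = Round(s_5, k_5) = 0x6502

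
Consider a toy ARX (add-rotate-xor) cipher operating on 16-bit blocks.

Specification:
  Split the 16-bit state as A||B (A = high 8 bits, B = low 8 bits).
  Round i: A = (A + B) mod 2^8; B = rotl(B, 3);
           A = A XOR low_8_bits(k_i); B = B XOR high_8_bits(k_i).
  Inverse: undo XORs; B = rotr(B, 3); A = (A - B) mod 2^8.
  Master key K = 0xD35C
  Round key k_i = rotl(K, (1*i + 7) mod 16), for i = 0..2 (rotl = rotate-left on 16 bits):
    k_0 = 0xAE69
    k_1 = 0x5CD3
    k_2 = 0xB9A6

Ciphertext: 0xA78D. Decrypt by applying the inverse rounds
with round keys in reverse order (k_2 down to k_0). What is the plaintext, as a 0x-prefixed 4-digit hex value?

0x66BE

s_0 = ciphertext = 0xA78D
s_1 = InvRound(s_0, k_2) = 0x7B86
s_2 = InvRound(s_1, k_1) = 0x4D5B
s_3 = InvRound(s_2, k_0) = 0x66BE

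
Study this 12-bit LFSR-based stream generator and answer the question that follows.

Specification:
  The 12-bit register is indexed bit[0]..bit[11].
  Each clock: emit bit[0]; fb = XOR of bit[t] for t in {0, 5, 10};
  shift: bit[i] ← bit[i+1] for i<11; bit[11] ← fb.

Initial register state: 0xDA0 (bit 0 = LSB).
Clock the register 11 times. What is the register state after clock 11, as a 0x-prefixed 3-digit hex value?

0x92D

reg_0 = 0xDA0
clock 1: out=0, reg = 0x6D0
clock 2: out=0, reg = 0xB68
clock 3: out=0, reg = 0xDB4
clock 4: out=0, reg = 0x6DA
clock 5: out=0, reg = 0xB6D
clock 6: out=1, reg = 0x5B6
clock 7: out=0, reg = 0x2DB
clock 8: out=1, reg = 0x96D
clock 9: out=1, reg = 0x4B6
clock 10: out=0, reg = 0x25B
clock 11: out=1, reg = 0x92D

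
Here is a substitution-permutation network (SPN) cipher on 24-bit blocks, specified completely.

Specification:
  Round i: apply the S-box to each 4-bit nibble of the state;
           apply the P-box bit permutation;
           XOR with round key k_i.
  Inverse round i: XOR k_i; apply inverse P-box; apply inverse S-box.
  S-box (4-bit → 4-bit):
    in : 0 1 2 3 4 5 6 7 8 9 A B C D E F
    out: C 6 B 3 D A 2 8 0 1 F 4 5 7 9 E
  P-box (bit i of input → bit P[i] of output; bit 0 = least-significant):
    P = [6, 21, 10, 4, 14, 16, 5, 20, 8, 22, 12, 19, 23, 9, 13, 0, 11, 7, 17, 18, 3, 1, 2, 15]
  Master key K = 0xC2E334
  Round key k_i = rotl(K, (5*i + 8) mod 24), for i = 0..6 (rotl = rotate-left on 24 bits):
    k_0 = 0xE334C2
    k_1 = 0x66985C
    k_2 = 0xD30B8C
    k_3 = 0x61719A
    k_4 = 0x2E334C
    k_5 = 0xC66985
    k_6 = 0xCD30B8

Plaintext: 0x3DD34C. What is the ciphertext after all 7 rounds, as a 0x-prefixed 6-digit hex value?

0xA6A59A

s_0 = plaintext = 0x3DD34C
s_1 = Round(s_0, k_0) = 0x315B28
s_2 = Round(s_1, k_1) = 0x75CAD7
s_3 = Round(s_2, k_2) = 0x1EFA3C
s_4 = Round(s_3, k_3) = 0x2C0EDD
s_5 = Round(s_4, k_4) = 0x05DE27
s_6 = Round(s_5, k_5) = 0x5B8A11
s_7 = Round(s_6, k_6) = 0xA6A59A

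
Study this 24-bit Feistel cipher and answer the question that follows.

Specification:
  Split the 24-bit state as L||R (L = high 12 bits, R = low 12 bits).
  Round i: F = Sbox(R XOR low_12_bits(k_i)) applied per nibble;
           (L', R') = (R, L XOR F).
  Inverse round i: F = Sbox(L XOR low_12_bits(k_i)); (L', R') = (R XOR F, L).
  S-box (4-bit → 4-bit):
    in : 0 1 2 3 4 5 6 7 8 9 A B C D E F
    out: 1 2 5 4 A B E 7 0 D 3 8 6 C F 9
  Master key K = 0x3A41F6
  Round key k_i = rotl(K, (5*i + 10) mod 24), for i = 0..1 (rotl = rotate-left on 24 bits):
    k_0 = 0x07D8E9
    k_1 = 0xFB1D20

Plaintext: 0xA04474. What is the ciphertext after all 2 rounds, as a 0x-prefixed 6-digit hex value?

s_0 = plaintext = 0xA04474
s_1 = Round(s_0, k_0) = 0x474CD8
s_2 = Round(s_1, k_1) = 0xCD86E4

0xCD86E4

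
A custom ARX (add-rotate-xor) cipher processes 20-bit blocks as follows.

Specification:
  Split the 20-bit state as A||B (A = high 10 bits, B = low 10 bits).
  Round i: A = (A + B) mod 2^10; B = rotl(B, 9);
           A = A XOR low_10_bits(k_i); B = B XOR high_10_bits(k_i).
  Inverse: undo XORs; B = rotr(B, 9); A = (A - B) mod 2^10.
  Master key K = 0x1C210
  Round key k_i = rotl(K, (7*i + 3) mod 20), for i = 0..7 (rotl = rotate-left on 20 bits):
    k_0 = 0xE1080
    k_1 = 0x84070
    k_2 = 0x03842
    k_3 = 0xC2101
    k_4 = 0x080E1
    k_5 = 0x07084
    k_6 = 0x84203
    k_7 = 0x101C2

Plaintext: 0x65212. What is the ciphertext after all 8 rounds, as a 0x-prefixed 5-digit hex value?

0xA67DE

s_0 = plaintext = 0x65212
s_1 = Round(s_0, k_0) = 0xC9A8D
s_2 = Round(s_1, k_1) = 0x70D56
s_3 = Round(s_2, k_2) = 0xD6CA5
s_4 = Round(s_3, k_3) = 0x4055A
s_5 = Round(s_4, k_4) = 0xAE88D
s_6 = Round(s_5, k_5) = 0xF0E5A
s_7 = Round(s_6, k_6) = 0x07B3D
s_8 = Round(s_7, k_7) = 0xA67DE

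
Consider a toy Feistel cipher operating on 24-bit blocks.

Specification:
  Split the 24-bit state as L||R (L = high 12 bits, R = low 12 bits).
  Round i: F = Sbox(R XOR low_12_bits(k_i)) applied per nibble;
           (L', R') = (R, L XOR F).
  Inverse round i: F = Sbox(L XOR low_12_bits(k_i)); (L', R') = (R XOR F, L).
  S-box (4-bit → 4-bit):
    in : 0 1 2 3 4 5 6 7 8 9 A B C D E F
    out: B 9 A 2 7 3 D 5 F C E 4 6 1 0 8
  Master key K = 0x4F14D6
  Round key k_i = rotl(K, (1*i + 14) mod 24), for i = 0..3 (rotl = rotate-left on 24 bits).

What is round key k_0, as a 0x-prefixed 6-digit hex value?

K = 0x4F14D6
k_0 = rotl(K, (1*0+14) mod 24) = rotl(K, 14) = 0x3593C5

0x3593C5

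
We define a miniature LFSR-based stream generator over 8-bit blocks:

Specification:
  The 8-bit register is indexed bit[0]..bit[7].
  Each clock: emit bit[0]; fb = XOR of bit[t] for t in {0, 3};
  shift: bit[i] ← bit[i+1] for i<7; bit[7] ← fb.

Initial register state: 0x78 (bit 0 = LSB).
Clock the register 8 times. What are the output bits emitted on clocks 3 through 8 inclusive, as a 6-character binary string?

011110

reg_0 = 0x78
clock 1: out=0, reg = 0xBC
clock 2: out=0, reg = 0xDE
clock 3: out=0, reg = 0xEF
clock 4: out=1, reg = 0x77
clock 5: out=1, reg = 0xBB
clock 6: out=1, reg = 0x5D
clock 7: out=1, reg = 0x2E
clock 8: out=0, reg = 0x97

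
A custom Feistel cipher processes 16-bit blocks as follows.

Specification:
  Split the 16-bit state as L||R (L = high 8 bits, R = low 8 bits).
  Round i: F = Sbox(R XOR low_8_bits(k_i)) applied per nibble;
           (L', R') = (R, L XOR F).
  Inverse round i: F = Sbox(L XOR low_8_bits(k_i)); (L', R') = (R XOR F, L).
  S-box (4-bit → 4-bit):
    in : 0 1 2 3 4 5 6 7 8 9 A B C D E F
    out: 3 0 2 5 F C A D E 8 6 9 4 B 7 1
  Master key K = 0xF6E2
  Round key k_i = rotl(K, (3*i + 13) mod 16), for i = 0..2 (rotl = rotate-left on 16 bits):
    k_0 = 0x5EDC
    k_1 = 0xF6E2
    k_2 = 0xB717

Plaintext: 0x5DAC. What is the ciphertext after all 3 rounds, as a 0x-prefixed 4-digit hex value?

s_0 = plaintext = 0x5DAC
s_1 = Round(s_0, k_0) = 0xAC8E
s_2 = Round(s_1, k_1) = 0x8E08
s_3 = Round(s_2, k_2) = 0x088F

0x088F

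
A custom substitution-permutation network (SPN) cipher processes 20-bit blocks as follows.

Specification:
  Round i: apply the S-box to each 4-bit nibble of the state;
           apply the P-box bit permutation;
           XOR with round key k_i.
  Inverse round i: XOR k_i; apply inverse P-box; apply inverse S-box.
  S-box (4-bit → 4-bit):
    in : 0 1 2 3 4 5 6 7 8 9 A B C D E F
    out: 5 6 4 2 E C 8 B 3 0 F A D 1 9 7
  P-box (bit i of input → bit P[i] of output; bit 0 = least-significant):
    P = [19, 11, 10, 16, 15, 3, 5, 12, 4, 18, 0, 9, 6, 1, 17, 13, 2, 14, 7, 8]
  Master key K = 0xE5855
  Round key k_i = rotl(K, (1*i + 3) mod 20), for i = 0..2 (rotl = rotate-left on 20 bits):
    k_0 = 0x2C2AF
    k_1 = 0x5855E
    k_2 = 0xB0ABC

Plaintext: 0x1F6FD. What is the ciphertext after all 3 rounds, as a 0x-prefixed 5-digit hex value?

s_0 = plaintext = 0x1F6FD
s_1 = Round(s_0, k_0) = 0x80045
s_2 = Round(s_1, k_1) = 0x6D123
s_3 = Round(s_2, k_2) = 0xF03DD

0xF03DD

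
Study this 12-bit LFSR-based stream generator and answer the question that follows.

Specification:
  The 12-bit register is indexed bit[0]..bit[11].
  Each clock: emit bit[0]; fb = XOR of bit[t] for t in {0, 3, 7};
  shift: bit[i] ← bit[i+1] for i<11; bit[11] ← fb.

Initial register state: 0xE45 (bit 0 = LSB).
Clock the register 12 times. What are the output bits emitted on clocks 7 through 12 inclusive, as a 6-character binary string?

100111

reg_0 = 0xE45
clock 1: out=1, reg = 0xF22
clock 2: out=0, reg = 0x791
clock 3: out=1, reg = 0x3C8
clock 4: out=0, reg = 0x1E4
clock 5: out=0, reg = 0x8F2
clock 6: out=0, reg = 0xC79
clock 7: out=1, reg = 0x63C
clock 8: out=0, reg = 0xB1E
clock 9: out=0, reg = 0xD8F
clock 10: out=1, reg = 0xEC7
clock 11: out=1, reg = 0x763
clock 12: out=1, reg = 0xBB1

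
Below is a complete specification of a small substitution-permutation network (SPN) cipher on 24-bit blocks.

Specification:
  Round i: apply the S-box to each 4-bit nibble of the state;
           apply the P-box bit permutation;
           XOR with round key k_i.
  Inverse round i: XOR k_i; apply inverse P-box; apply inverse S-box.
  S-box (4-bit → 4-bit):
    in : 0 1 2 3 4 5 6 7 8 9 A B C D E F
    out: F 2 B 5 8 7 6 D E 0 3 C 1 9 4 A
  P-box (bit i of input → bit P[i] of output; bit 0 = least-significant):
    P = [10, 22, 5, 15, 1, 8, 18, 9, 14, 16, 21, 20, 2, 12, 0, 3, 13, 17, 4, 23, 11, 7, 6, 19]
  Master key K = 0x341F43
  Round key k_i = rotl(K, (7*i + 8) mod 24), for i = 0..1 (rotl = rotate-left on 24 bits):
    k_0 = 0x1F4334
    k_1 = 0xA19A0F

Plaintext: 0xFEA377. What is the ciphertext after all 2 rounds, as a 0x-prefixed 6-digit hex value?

s_0 = plaintext = 0xFEA377
s_1 = Round(s_0, k_0) = 0x339582
s_2 = Round(s_1, k_1) = 0xC4755F

0xC4755F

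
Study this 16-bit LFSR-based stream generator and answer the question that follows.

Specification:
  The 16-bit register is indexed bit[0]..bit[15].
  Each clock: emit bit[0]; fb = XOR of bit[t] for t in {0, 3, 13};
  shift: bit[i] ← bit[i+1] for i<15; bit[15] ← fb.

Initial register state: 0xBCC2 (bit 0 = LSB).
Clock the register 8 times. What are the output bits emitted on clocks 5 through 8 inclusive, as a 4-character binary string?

reg_0 = 0xBCC2
clock 1: out=0, reg = 0xDE61
clock 2: out=1, reg = 0xEF30
clock 3: out=0, reg = 0xF798
clock 4: out=0, reg = 0x7BCC
clock 5: out=0, reg = 0x3DE6
clock 6: out=0, reg = 0x9EF3
clock 7: out=1, reg = 0xCF79
clock 8: out=1, reg = 0x67BC

0011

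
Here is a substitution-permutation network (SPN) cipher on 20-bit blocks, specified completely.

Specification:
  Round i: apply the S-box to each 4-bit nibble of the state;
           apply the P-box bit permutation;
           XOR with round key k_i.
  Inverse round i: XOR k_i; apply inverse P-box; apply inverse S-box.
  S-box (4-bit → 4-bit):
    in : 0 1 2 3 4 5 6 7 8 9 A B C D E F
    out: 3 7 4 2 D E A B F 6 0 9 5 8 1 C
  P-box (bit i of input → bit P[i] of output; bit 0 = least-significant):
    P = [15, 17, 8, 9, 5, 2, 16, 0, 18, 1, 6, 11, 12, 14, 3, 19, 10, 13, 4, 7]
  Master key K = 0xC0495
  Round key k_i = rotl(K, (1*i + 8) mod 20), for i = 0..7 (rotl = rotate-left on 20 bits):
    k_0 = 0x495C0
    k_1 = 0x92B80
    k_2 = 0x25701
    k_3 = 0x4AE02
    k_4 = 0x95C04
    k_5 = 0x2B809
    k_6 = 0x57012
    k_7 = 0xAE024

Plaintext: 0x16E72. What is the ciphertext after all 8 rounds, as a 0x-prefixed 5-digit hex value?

s_0 = plaintext = 0x16E72
s_1 = Round(s_0, k_0) = 0x8F0F5
s_2 = Round(s_1, k_1) = 0x60C1B
s_3 = Round(s_2, k_2) = 0x7A5E5
s_4 = Round(s_3, k_3) = 0x681E0
s_5 = Round(s_4, k_4) = 0x7ACEE
s_6 = Round(s_5, k_5) = 0x61CE9
s_7 = Round(s_6, k_6) = 0x301FA
s_8 = Round(s_7, k_7) = 0xF9067

0xF9067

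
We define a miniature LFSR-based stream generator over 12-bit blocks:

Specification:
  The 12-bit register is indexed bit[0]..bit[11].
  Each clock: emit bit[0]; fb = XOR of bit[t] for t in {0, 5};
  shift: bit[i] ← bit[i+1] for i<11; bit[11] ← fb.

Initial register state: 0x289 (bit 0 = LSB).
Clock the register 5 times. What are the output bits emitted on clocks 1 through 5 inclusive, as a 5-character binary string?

10010

reg_0 = 0x289
clock 1: out=1, reg = 0x944
clock 2: out=0, reg = 0x4A2
clock 3: out=0, reg = 0xA51
clock 4: out=1, reg = 0xD28
clock 5: out=0, reg = 0xE94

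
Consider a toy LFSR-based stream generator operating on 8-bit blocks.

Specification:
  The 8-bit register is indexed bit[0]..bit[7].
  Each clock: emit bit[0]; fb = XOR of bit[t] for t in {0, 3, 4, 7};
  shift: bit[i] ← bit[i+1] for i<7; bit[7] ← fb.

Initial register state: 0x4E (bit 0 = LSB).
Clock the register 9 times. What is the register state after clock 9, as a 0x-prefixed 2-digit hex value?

0xE8

reg_0 = 0x4E
clock 1: out=0, reg = 0xA7
clock 2: out=1, reg = 0x53
clock 3: out=1, reg = 0x29
clock 4: out=1, reg = 0x14
clock 5: out=0, reg = 0x8A
clock 6: out=0, reg = 0x45
clock 7: out=1, reg = 0xA2
clock 8: out=0, reg = 0xD1
clock 9: out=1, reg = 0xE8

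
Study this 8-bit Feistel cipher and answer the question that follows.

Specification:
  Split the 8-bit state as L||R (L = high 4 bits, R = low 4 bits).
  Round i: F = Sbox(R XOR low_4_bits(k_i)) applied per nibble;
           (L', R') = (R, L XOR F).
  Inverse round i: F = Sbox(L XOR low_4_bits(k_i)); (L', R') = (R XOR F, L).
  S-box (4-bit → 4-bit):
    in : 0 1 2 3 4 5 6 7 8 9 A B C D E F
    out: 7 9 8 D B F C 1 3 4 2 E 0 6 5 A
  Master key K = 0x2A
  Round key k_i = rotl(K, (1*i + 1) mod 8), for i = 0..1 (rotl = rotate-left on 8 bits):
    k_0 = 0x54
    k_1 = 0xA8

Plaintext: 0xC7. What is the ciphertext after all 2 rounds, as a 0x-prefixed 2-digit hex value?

s_0 = plaintext = 0xC7
s_1 = Round(s_0, k_0) = 0x71
s_2 = Round(s_1, k_1) = 0x13

0x13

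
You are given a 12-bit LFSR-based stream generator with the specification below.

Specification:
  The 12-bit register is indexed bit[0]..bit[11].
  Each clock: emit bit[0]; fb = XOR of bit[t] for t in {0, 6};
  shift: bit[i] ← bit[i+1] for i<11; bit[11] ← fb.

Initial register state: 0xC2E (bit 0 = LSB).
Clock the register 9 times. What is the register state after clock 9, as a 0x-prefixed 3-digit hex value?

0xCF6

reg_0 = 0xC2E
clock 1: out=0, reg = 0x617
clock 2: out=1, reg = 0xB0B
clock 3: out=1, reg = 0xD85
clock 4: out=1, reg = 0xEC2
clock 5: out=0, reg = 0xF61
clock 6: out=1, reg = 0x7B0
clock 7: out=0, reg = 0x3D8
clock 8: out=0, reg = 0x9EC
clock 9: out=0, reg = 0xCF6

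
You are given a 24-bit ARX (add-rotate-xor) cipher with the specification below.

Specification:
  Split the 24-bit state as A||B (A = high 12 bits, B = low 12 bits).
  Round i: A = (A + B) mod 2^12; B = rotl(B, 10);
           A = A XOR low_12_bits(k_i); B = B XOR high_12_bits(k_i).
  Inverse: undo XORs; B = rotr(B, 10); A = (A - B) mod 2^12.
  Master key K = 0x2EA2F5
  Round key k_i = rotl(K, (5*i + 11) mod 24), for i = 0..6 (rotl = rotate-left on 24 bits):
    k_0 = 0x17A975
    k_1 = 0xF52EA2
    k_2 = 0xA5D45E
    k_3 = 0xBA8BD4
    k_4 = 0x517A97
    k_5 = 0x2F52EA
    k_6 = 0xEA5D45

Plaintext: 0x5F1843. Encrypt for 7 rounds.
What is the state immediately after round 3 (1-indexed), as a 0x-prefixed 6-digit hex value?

0x8CFB7F

s_0 = plaintext = 0x5F1843
s_1 = Round(s_0, k_0) = 0x741F6A
s_2 = Round(s_1, k_1) = 0x809488
s_3 = Round(s_2, k_2) = 0x8CFB7F
s_4 = Round(s_3, k_3) = 0xF9A577
s_5 = Round(s_4, k_4) = 0xF8684A
s_6 = Round(s_5, k_5) = 0x53A8E7
s_7 = Round(s_6, k_6) = 0x36409C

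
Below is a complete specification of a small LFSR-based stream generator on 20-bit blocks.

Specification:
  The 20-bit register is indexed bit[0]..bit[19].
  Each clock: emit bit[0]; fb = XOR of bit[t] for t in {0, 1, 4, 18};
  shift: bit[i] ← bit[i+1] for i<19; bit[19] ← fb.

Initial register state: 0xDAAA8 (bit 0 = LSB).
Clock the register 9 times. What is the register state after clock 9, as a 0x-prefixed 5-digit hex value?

0x88ED5

reg_0 = 0xDAAA8
clock 1: out=0, reg = 0xED554
clock 2: out=0, reg = 0x76AAA
clock 3: out=0, reg = 0x3B555
clock 4: out=1, reg = 0x1DAAA
clock 5: out=0, reg = 0x8ED55
clock 6: out=1, reg = 0x476AA
clock 7: out=0, reg = 0x23B55
clock 8: out=1, reg = 0x11DAA
clock 9: out=0, reg = 0x88ED5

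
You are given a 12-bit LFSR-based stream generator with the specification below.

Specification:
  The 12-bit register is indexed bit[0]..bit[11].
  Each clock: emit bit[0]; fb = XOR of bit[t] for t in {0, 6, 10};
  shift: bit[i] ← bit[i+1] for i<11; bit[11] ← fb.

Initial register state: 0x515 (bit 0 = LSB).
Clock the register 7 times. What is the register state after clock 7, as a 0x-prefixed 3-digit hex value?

0x00A

reg_0 = 0x515
clock 1: out=1, reg = 0x28A
clock 2: out=0, reg = 0x145
clock 3: out=1, reg = 0x0A2
clock 4: out=0, reg = 0x051
clock 5: out=1, reg = 0x028
clock 6: out=0, reg = 0x014
clock 7: out=0, reg = 0x00A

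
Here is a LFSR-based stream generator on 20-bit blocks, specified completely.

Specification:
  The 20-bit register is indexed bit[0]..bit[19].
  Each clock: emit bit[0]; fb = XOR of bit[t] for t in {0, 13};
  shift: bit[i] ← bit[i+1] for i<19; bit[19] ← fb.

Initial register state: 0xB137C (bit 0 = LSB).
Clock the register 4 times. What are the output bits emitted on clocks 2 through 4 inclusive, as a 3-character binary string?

011

reg_0 = 0xB137C
clock 1: out=0, reg = 0x589BE
clock 2: out=0, reg = 0x2C4DF
clock 3: out=1, reg = 0x9626F
clock 4: out=1, reg = 0x4B137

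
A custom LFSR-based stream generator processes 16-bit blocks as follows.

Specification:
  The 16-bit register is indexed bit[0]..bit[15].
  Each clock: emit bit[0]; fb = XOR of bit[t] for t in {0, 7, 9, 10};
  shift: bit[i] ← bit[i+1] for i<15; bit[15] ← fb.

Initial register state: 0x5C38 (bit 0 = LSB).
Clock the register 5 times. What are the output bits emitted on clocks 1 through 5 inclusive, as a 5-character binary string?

reg_0 = 0x5C38
clock 1: out=0, reg = 0xAE1C
clock 2: out=0, reg = 0x570E
clock 3: out=0, reg = 0x2B87
clock 4: out=1, reg = 0x95C3
clock 5: out=1, reg = 0xCAE1

00011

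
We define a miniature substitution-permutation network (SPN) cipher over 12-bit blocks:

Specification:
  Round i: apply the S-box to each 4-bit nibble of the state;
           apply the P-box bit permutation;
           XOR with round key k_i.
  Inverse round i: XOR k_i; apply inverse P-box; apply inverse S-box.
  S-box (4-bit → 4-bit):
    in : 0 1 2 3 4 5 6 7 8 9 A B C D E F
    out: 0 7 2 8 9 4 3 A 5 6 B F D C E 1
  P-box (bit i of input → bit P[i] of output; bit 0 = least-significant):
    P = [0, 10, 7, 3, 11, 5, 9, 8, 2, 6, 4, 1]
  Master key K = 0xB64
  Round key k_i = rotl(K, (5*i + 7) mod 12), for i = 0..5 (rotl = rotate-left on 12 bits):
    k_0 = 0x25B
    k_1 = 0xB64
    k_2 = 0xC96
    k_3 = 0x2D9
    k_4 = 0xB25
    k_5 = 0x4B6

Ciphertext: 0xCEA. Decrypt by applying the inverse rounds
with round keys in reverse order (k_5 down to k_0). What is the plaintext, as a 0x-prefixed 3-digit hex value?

s_0 = ciphertext = 0xCEA
s_1 = InvRound(s_0, k_5) = 0x1F3
s_2 = InvRound(s_1, k_4) = 0xB85
s_3 = InvRound(s_2, k_3) = 0x143
s_4 = InvRound(s_3, k_2) = 0x141
s_5 = InvRound(s_4, k_1) = 0xF1F
s_6 = InvRound(s_5, k_0) = 0x642

0x642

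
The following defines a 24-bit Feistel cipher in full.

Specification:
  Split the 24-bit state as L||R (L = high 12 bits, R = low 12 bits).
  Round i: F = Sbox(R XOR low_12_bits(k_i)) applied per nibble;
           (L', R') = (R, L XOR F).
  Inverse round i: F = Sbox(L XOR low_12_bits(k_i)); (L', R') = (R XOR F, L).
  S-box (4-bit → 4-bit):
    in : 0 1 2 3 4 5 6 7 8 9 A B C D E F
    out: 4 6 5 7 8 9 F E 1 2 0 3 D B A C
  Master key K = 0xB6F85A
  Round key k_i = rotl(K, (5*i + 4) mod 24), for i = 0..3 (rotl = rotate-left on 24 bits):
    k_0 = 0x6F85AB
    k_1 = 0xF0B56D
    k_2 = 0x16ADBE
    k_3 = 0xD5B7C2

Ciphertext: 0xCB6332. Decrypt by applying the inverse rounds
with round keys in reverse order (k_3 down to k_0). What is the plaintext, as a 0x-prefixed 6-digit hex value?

s_0 = ciphertext = 0xCB6332
s_1 = InvRound(s_0, k_3) = 0x0DACB6
s_2 = InvRound(s_1, k_2) = 0x74E0DA
s_3 = InvRound(s_2, k_1) = 0x58D74E
s_4 = InvRound(s_3, k_0) = 0x31158D

0x31158D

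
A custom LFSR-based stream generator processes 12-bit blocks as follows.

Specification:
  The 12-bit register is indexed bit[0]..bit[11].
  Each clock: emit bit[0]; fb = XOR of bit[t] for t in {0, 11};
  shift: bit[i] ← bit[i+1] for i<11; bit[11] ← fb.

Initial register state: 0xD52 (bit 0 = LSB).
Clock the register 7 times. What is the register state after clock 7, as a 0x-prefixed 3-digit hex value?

0x63A

reg_0 = 0xD52
clock 1: out=0, reg = 0xEA9
clock 2: out=1, reg = 0x754
clock 3: out=0, reg = 0x3AA
clock 4: out=0, reg = 0x1D5
clock 5: out=1, reg = 0x8EA
clock 6: out=0, reg = 0xC75
clock 7: out=1, reg = 0x63A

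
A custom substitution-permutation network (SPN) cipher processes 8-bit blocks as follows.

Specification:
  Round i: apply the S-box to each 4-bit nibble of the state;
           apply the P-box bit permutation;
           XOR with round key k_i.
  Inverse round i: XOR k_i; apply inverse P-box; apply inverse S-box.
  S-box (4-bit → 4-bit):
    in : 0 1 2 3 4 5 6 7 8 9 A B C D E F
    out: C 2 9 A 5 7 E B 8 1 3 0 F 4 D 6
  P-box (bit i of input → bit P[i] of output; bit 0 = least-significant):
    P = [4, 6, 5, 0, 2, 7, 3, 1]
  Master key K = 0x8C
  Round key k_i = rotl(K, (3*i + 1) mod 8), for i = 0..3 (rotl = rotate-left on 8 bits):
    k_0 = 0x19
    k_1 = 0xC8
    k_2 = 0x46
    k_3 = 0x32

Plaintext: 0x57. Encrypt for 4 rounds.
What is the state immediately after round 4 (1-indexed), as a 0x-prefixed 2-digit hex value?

0xF6

s_0 = plaintext = 0x57
s_1 = Round(s_0, k_0) = 0xC4
s_2 = Round(s_1, k_1) = 0x76
s_3 = Round(s_2, k_2) = 0xA1
s_4 = Round(s_3, k_3) = 0xF6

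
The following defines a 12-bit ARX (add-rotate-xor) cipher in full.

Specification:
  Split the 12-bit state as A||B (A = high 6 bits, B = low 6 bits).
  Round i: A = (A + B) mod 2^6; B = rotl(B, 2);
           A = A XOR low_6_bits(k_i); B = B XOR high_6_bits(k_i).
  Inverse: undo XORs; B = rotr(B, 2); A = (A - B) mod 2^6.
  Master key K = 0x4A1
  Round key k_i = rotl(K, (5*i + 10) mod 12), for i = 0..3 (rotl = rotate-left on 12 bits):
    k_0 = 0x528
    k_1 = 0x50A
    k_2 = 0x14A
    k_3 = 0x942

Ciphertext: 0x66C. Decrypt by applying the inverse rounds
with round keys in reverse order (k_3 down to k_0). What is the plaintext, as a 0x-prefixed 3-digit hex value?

s_0 = ciphertext = 0x66C
s_1 = InvRound(s_0, k_3) = 0x252
s_2 = InvRound(s_1, k_2) = 0x3B5
s_3 = InvRound(s_2, k_1) = 0xB18
s_4 = InvRound(s_3, k_0) = 0x043

0x043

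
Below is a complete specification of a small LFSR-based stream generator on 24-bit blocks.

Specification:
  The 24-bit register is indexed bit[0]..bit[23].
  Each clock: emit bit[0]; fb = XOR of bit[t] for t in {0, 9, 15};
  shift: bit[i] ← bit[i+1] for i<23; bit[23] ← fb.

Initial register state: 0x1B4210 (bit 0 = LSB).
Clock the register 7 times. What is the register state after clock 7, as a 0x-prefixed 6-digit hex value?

0x0E3684

reg_0 = 0x1B4210
clock 1: out=0, reg = 0x8DA108
clock 2: out=0, reg = 0xC6D084
clock 3: out=0, reg = 0xE36842
clock 4: out=0, reg = 0x71B421
clock 5: out=1, reg = 0x38DA10
clock 6: out=0, reg = 0x1C6D08
clock 7: out=0, reg = 0x0E3684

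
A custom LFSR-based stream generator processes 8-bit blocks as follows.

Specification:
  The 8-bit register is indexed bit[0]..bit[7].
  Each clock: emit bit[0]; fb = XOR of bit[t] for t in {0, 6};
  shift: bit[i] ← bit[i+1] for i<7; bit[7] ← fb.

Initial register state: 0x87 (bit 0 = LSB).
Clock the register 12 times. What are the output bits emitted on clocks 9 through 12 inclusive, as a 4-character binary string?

reg_0 = 0x87
clock 1: out=1, reg = 0xC3
clock 2: out=1, reg = 0x61
clock 3: out=1, reg = 0x30
clock 4: out=0, reg = 0x18
clock 5: out=0, reg = 0x0C
clock 6: out=0, reg = 0x06
clock 7: out=0, reg = 0x03
clock 8: out=1, reg = 0x81
clock 9: out=1, reg = 0xC0
clock 10: out=0, reg = 0xE0
clock 11: out=0, reg = 0xF0
clock 12: out=0, reg = 0xF8

1000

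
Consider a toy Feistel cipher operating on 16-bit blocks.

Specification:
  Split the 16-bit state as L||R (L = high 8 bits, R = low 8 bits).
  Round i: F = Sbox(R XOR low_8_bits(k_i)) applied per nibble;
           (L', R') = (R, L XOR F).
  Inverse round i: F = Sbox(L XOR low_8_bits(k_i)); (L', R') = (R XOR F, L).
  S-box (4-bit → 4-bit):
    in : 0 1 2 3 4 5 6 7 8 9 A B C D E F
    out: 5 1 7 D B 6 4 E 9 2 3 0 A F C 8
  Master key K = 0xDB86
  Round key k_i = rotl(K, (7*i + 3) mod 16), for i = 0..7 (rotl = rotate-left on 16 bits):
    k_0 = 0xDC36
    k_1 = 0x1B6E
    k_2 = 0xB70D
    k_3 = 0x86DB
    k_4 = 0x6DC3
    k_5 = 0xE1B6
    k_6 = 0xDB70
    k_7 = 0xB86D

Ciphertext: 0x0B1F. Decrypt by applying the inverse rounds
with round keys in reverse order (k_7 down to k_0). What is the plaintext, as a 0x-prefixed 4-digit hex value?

0x42E7

s_0 = ciphertext = 0x0B1F
s_1 = InvRound(s_0, k_7) = 0x5B0B
s_2 = InvRound(s_1, k_6) = 0x7B5B
s_3 = InvRound(s_2, k_5) = 0xF47B
s_4 = InvRound(s_3, k_4) = 0xA5F4
s_5 = InvRound(s_4, k_3) = 0x18A5
s_6 = InvRound(s_5, k_2) = 0xB318
s_7 = InvRound(s_6, k_1) = 0xE7B3
s_8 = InvRound(s_7, k_0) = 0x42E7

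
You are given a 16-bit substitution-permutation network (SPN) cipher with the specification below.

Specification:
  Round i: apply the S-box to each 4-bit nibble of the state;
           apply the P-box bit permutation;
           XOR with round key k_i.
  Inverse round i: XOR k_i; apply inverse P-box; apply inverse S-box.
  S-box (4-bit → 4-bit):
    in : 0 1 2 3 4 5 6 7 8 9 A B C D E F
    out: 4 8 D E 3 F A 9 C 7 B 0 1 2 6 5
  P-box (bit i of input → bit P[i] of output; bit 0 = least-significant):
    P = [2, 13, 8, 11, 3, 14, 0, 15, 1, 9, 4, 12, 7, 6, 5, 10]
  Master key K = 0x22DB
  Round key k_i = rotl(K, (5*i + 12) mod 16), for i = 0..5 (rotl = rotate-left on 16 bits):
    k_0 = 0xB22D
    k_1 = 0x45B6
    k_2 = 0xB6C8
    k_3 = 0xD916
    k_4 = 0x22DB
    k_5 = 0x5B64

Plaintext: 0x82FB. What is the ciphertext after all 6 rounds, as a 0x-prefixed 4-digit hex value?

s_0 = plaintext = 0x82FB
s_1 = Round(s_0, k_0) = 0xA616
s_2 = Round(s_1, k_1) = 0xFB76
s_3 = Round(s_2, k_2) = 0x1E60
s_4 = Round(s_3, k_3) = 0x1E06
s_5 = Round(s_4, k_4) = 0x0CCA
s_6 = Round(s_5, k_5) = 0x734A

0x734A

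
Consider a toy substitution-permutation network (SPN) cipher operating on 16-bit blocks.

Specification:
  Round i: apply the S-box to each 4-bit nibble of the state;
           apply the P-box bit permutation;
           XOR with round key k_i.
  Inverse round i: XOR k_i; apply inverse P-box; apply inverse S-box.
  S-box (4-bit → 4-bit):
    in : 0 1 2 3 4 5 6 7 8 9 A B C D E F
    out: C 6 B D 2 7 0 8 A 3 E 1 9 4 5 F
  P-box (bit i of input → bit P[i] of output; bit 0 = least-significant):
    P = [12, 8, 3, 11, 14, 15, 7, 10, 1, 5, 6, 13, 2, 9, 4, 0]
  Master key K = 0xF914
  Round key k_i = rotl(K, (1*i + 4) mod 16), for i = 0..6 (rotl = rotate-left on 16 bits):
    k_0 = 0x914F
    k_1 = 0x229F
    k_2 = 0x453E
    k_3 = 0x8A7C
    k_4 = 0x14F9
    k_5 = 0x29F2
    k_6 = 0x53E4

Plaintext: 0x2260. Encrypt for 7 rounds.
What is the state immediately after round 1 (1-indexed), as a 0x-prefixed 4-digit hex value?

0xBB60

s_0 = plaintext = 0x2260
s_1 = Round(s_0, k_0) = 0xBB60
s_2 = Round(s_1, k_1) = 0x2A91
s_3 = Round(s_2, k_2) = 0xA653
s_4 = Round(s_3, k_3) = 0x50E5
s_5 = Round(s_4, k_4) = 0x6725
s_6 = Round(s_5, k_5) = 0xDCFA
s_7 = Round(s_6, k_6) = 0xBE7E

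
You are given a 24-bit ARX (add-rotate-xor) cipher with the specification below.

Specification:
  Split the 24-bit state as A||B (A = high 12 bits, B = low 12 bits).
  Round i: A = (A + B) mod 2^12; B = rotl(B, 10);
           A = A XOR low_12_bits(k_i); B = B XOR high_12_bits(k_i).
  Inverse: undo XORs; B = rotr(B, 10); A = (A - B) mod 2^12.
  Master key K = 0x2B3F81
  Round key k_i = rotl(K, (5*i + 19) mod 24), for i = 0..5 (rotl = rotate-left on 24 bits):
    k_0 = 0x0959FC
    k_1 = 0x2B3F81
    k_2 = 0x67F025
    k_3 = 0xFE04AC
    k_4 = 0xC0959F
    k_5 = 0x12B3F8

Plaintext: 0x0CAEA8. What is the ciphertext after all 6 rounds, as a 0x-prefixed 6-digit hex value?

s_0 = plaintext = 0x0CAEA8
s_1 = Round(s_0, k_0) = 0x68E33F
s_2 = Round(s_1, k_1) = 0x64CE7C
s_3 = Round(s_2, k_2) = 0x4ED5E0
s_4 = Round(s_3, k_3) = 0xE61E98
s_5 = Round(s_4, k_4) = 0x966FAF
s_6 = Round(s_5, k_5) = 0xAEDEC0

0xAEDEC0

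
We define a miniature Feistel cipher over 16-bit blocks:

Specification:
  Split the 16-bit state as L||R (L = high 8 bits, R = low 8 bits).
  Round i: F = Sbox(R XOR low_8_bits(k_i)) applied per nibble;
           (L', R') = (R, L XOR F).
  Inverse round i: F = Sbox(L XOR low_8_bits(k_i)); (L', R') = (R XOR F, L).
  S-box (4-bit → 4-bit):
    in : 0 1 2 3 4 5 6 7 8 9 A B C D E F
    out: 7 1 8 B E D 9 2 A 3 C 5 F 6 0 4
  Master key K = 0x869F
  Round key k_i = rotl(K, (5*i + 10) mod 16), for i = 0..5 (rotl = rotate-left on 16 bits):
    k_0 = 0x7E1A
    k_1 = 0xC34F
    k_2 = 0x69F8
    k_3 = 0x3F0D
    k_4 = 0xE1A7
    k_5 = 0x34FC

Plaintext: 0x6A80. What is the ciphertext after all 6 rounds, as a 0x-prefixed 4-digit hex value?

s_0 = plaintext = 0x6A80
s_1 = Round(s_0, k_0) = 0x8056
s_2 = Round(s_1, k_1) = 0x5693
s_3 = Round(s_2, k_2) = 0x93C3
s_4 = Round(s_3, k_3) = 0xC363
s_5 = Round(s_4, k_4) = 0x633D
s_6 = Round(s_5, k_5) = 0x3D92

0x3D92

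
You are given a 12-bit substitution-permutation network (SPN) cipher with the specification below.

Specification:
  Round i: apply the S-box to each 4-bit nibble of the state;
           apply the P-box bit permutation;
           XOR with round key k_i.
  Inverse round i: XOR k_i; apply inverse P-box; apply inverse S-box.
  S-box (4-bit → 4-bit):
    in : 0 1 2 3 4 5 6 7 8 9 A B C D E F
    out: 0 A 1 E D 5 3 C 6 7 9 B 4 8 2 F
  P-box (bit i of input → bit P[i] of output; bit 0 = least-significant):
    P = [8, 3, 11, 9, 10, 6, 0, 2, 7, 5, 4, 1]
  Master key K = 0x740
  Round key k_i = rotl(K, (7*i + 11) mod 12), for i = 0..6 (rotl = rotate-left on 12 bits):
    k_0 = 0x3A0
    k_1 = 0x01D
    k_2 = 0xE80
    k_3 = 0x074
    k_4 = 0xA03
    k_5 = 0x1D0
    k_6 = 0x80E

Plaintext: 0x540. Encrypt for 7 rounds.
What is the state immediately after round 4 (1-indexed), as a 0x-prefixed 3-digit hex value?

s_0 = plaintext = 0x540
s_1 = Round(s_0, k_0) = 0x735
s_2 = Round(s_1, k_1) = 0x94A
s_3 = Round(s_2, k_2) = 0x935
s_4 = Round(s_3, k_3) = 0x981
s_5 = Round(s_4, k_4) = 0x8FA
s_6 = Round(s_5, k_5) = 0x6A5
s_7 = Round(s_6, k_6) = 0x5AA

0x981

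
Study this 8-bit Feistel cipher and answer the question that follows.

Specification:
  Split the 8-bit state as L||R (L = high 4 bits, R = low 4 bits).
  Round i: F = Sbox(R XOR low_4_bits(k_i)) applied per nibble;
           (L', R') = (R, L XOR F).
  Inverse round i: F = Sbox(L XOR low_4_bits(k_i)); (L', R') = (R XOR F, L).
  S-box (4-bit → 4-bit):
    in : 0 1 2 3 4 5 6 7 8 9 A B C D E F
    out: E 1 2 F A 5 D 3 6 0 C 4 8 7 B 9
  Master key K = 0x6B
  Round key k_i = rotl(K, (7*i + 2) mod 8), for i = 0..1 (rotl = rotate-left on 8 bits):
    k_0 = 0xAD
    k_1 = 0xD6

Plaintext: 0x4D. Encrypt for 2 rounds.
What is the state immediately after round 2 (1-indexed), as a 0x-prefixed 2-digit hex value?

s_0 = plaintext = 0x4D
s_1 = Round(s_0, k_0) = 0xDA
s_2 = Round(s_1, k_1) = 0xA5

0xA5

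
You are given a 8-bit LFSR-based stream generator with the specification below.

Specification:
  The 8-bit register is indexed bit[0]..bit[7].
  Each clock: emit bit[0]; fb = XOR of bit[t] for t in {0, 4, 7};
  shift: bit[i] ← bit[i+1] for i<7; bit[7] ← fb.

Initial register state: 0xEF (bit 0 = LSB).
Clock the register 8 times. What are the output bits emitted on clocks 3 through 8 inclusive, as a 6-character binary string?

110111

reg_0 = 0xEF
clock 1: out=1, reg = 0x77
clock 2: out=1, reg = 0x3B
clock 3: out=1, reg = 0x1D
clock 4: out=1, reg = 0x0E
clock 5: out=0, reg = 0x07
clock 6: out=1, reg = 0x83
clock 7: out=1, reg = 0x41
clock 8: out=1, reg = 0xA0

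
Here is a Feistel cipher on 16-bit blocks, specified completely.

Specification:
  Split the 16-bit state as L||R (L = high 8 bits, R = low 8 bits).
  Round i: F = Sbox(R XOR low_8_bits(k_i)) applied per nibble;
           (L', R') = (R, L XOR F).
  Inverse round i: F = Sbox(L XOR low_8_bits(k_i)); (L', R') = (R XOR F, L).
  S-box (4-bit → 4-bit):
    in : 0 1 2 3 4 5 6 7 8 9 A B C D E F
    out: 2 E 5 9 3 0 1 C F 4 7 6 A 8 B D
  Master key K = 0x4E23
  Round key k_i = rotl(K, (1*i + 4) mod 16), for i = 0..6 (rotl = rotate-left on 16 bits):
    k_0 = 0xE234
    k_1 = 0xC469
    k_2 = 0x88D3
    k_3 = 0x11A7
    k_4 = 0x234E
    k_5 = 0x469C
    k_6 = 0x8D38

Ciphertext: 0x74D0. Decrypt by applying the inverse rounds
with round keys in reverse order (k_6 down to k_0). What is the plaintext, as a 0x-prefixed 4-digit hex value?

0xD8DF

s_0 = ciphertext = 0x74D0
s_1 = InvRound(s_0, k_6) = 0xEA74
s_2 = InvRound(s_1, k_5) = 0xB5EA
s_3 = InvRound(s_2, k_4) = 0x3CB5
s_4 = InvRound(s_3, k_3) = 0xF33C
s_5 = InvRound(s_4, k_2) = 0x6EF3
s_6 = InvRound(s_5, k_1) = 0xDF6E
s_7 = InvRound(s_6, k_0) = 0xD8DF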